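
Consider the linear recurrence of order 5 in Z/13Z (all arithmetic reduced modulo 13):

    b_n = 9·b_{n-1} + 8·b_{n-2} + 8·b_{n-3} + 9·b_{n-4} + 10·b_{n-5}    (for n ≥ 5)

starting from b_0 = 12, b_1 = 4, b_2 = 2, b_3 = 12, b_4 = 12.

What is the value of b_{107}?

6

b_5 = 9·12 + 8·12 + 8·2 + 9·4 + 10·12 = 12
b_6 = 9·12 + 8·12 + 8·12 + 9·2 + 10·4 = 7
b_7 = 9·7 + 8·12 + 8·12 + 9·12 + 10·2 = 6
b_8 = 9·6 + 8·7 + 8·12 + 9·12 + 10·12 = 5
b_9 = 9·5 + 8·6 + 8·7 + 9·12 + 10·12 = 0
b_10 = 9·0 + 8·5 + 8·6 + 9·7 + 10·12 = 11
b_11 = 9·11 + 8·0 + 8·5 + 9·6 + 10·7 = 3
b_12 = 9·3 + 8·11 + 8·0 + 9·5 + 10·6 = 12
b_13 = 9·12 + 8·3 + 8·11 + 9·0 + 10·5 = 10
b_14 = 9·10 + 8·12 + 8·3 + 9·11 + 10·0 = 10
b_15 = 9·10 + 8·10 + 8·12 + 9·3 + 10·11 = 0
b_16 = 9·0 + 8·10 + 8·10 + 9·12 + 10·3 = 12
b_17 = 9·12 + 8·0 + 8·10 + 9·10 + 10·12 = 8
b_18 = 9·8 + 8·12 + 8·0 + 9·10 + 10·10 = 7
b_19 = 9·7 + 8·8 + 8·12 + 9·0 + 10·10 = 11
b_20 = 9·11 + 8·7 + 8·8 + 9·12 + 10·0 = 2
b_21 = 9·2 + 8·11 + 8·7 + 9·8 + 10·12 = 3
b_22 = 9·3 + 8·2 + 8·11 + 9·7 + 10·8 = 1
b_23 = 9·1 + 8·3 + 8·2 + 9·11 + 10·7 = 10
b_24 = 9·10 + 8·1 + 8·3 + 9·2 + 10·11 = 3
b_25 = 9·3 + 8·10 + 8·1 + 9·3 + 10·2 = 6
b_26 = 9·6 + 8·3 + 8·10 + 9·1 + 10·3 = 2
b_27 = 9·2 + 8·6 + 8·3 + 9·10 + 10·1 = 8
b_28 = 9·8 + 8·2 + 8·6 + 9·3 + 10·10 = 3
b_29 = 9·3 + 8·8 + 8·2 + 9·6 + 10·3 = 9
b_30 = 9·9 + 8·3 + 8·8 + 9·2 + 10·6 = 0
b_31 = 9·0 + 8·9 + 8·3 + 9·8 + 10·2 = 6
b_32 = 9·6 + 8·0 + 8·9 + 9·3 + 10·8 = 12
b_33 = 9·12 + 8·6 + 8·0 + 9·9 + 10·3 = 7
b_34 = 9·7 + 8·12 + 8·6 + 9·0 + 10·9 = 11
b_35 = 9·11 + 8·7 + 8·12 + 9·6 + 10·0 = 6
b_36 = 9·6 + 8·11 + 8·7 + 9·12 + 10·6 = 2
b_37 = 9·2 + 8·6 + 8·11 + 9·7 + 10·12 = 12
b_38 = 9·12 + 8·2 + 8·6 + 9·11 + 10·7 = 3
b_39 = 9·3 + 8·12 + 8·2 + 9·6 + 10·11 = 4
b_40 = 9·4 + 8·3 + 8·12 + 9·2 + 10·6 = 0
b_41 = 9·0 + 8·4 + 8·3 + 9·12 + 10·2 = 2
b_42 = 9·2 + 8·0 + 8·4 + 9·3 + 10·12 = 2
b_43 = 9·2 + 8·2 + 8·0 + 9·4 + 10·3 = 9
b_44 = 9·9 + 8·2 + 8·2 + 9·0 + 10·4 = 10
b_45 = 9·10 + 8·9 + 8·2 + 9·2 + 10·0 = 1
b_46 = 9·1 + 8·10 + 8·9 + 9·2 + 10·2 = 4
b_47 = 9·4 + 8·1 + 8·10 + 9·9 + 10·2 = 4
b_48 = 9·4 + 8·4 + 8·1 + 9·10 + 10·9 = 9
b_49 = 9·9 + 8·4 + 8·4 + 9·1 + 10·10 = 7
b_50 = 9·7 + 8·9 + 8·4 + 9·4 + 10·1 = 5
b_51 = 9·5 + 8·7 + 8·9 + 9·4 + 10·4 = 2
b_52 = 9·2 + 8·5 + 8·7 + 9·9 + 10·4 = 1
b_53 = 9·1 + 8·2 + 8·5 + 9·7 + 10·9 = 10
b_54 = 9·10 + 8·1 + 8·2 + 9·5 + 10·7 = 8
b_55 = 9·8 + 8·10 + 8·1 + 9·2 + 10·5 = 7
b_56 = 9·7 + 8·8 + 8·10 + 9·1 + 10·2 = 2
b_57 = 9·2 + 8·7 + 8·8 + 9·10 + 10·1 = 4
b_58 = 9·4 + 8·2 + 8·7 + 9·8 + 10·10 = 7
b_59 = 9·7 + 8·4 + 8·2 + 9·7 + 10·8 = 7
b_60 = 9·7 + 8·7 + 8·4 + 9·2 + 10·7 = 5
b_61 = 9·5 + 8·7 + 8·7 + 9·4 + 10·2 = 5
b_62 = 9·5 + 8·5 + 8·7 + 9·7 + 10·4 = 10
b_63 = 9·10 + 8·5 + 8·5 + 9·7 + 10·7 = 4
b_64 = 9·4 + 8·10 + 8·5 + 9·5 + 10·7 = 11
b_65 = 9·11 + 8·4 + 8·10 + 9·5 + 10·5 = 7
b_66 = 9·7 + 8·11 + 8·4 + 9·10 + 10·5 = 11
b_67 = 9·11 + 8·7 + 8·11 + 9·4 + 10·10 = 2
b_68 = 9·2 + 8·11 + 8·7 + 9·11 + 10·4 = 2
b_69 = 9·2 + 8·2 + 8·11 + 9·7 + 10·11 = 9
b_70 = 9·9 + 8·2 + 8·2 + 9·11 + 10·7 = 9
b_71 = 9·9 + 8·9 + 8·2 + 9·2 + 10·11 = 11
b_72 = 9·11 + 8·9 + 8·9 + 9·2 + 10·2 = 8
b_73 = 9·8 + 8·11 + 8·9 + 9·9 + 10·2 = 8
b_74 = 9·8 + 8·8 + 8·11 + 9·9 + 10·9 = 5
b_75 = 9·5 + 8·8 + 8·8 + 9·11 + 10·9 = 11
b_76 = 9·11 + 8·5 + 8·8 + 9·8 + 10·11 = 8
b_77 = 9·8 + 8·11 + 8·5 + 9·8 + 10·8 = 1
b_78 = 9·1 + 8·8 + 8·11 + 9·5 + 10·8 = 0
b_79 = 9·0 + 8·1 + 8·8 + 9·11 + 10·5 = 0
b_80 = 9·0 + 8·0 + 8·1 + 9·8 + 10·11 = 8
b_81 = 9·8 + 8·0 + 8·0 + 9·1 + 10·8 = 5
b_82 = 9·5 + 8·8 + 8·0 + 9·0 + 10·1 = 2
b_83 = 9·2 + 8·5 + 8·8 + 9·0 + 10·0 = 5
b_84 = 9·5 + 8·2 + 8·5 + 9·8 + 10·0 = 4
b_85 = 9·4 + 8·5 + 8·2 + 9·5 + 10·8 = 9
b_86 = 9·9 + 8·4 + 8·5 + 9·2 + 10·5 = 0
b_87 = 9·0 + 8·9 + 8·4 + 9·5 + 10·2 = 0
b_88 = 9·0 + 8·0 + 8·9 + 9·4 + 10·5 = 2
b_89 = 9·2 + 8·0 + 8·0 + 9·9 + 10·4 = 9
b_90 = 9·9 + 8·2 + 8·0 + 9·0 + 10·9 = 5
b_91 = 9·5 + 8·9 + 8·2 + 9·0 + 10·0 = 3
b_92 = 9·3 + 8·5 + 8·9 + 9·2 + 10·0 = 1
b_93 = 9·1 + 8·3 + 8·5 + 9·9 + 10·2 = 5
b_94 = 9·5 + 8·1 + 8·3 + 9·5 + 10·9 = 4
b_95 = 9·4 + 8·5 + 8·1 + 9·3 + 10·5 = 5
b_96 = 9·5 + 8·4 + 8·5 + 9·1 + 10·3 = 0
b_97 = 9·0 + 8·5 + 8·4 + 9·5 + 10·1 = 10
b_98 = 9·10 + 8·0 + 8·5 + 9·4 + 10·5 = 8
b_99 = 9·8 + 8·10 + 8·0 + 9·5 + 10·4 = 3
b_100 = 9·3 + 8·8 + 8·10 + 9·0 + 10·5 = 0
b_101 = 9·0 + 8·3 + 8·8 + 9·10 + 10·0 = 9
b_102 = 9·9 + 8·0 + 8·3 + 9·8 + 10·10 = 4
b_103 = 9·4 + 8·9 + 8·0 + 9·3 + 10·8 = 7
b_104 = 9·7 + 8·4 + 8·9 + 9·0 + 10·3 = 2
b_105 = 9·2 + 8·7 + 8·4 + 9·9 + 10·0 = 5
b_106 = 9·5 + 8·2 + 8·7 + 9·4 + 10·9 = 9
b_107 = 9·9 + 8·5 + 8·2 + 9·7 + 10·4 = 6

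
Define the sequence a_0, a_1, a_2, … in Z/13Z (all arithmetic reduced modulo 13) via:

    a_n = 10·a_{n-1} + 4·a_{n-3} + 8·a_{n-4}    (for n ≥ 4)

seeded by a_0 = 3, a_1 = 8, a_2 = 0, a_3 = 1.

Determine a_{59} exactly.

a_4 = 10·1 + 0·0 + 4·8 + 8·3 = 1
a_5 = 10·1 + 0·1 + 4·0 + 8·8 = 9
a_6 = 10·9 + 0·1 + 4·1 + 8·0 = 3
a_7 = 10·3 + 0·9 + 4·1 + 8·1 = 3
a_8 = 10·3 + 0·3 + 4·9 + 8·1 = 9
a_9 = 10·9 + 0·3 + 4·3 + 8·9 = 5
a_10 = 10·5 + 0·9 + 4·3 + 8·3 = 8
a_11 = 10·8 + 0·5 + 4·9 + 8·3 = 10
a_12 = 10·10 + 0·8 + 4·5 + 8·9 = 10
a_13 = 10·10 + 0·10 + 4·8 + 8·5 = 3
a_14 = 10·3 + 0·10 + 4·10 + 8·8 = 4
a_15 = 10·4 + 0·3 + 4·10 + 8·10 = 4
a_16 = 10·4 + 0·4 + 4·3 + 8·10 = 2
a_17 = 10·2 + 0·4 + 4·4 + 8·3 = 8
a_18 = 10·8 + 0·2 + 4·4 + 8·4 = 11
a_19 = 10·11 + 0·8 + 4·2 + 8·4 = 7
a_20 = 10·7 + 0·11 + 4·8 + 8·2 = 1
a_21 = 10·1 + 0·7 + 4·11 + 8·8 = 1
a_22 = 10·1 + 0·1 + 4·7 + 8·11 = 9
a_23 = 10·9 + 0·1 + 4·1 + 8·7 = 7
a_24 = 10·7 + 0·9 + 4·1 + 8·1 = 4
a_25 = 10·4 + 0·7 + 4·9 + 8·1 = 6
a_26 = 10·6 + 0·4 + 4·7 + 8·9 = 4
a_27 = 10·4 + 0·6 + 4·4 + 8·7 = 8
a_28 = 10·8 + 0·4 + 4·6 + 8·4 = 6
a_29 = 10·6 + 0·8 + 4·4 + 8·6 = 7
a_30 = 10·7 + 0·6 + 4·8 + 8·4 = 4
a_31 = 10·4 + 0·7 + 4·6 + 8·8 = 11
a_32 = 10·11 + 0·4 + 4·7 + 8·6 = 4
a_33 = 10·4 + 0·11 + 4·4 + 8·7 = 8
a_34 = 10·8 + 0·4 + 4·11 + 8·4 = 0
a_35 = 10·0 + 0·8 + 4·4 + 8·11 = 0
a_36 = 10·0 + 0·0 + 4·8 + 8·4 = 12
a_37 = 10·12 + 0·0 + 4·0 + 8·8 = 2
a_38 = 10·2 + 0·12 + 4·0 + 8·0 = 7
a_39 = 10·7 + 0·2 + 4·12 + 8·0 = 1
a_40 = 10·1 + 0·7 + 4·2 + 8·12 = 10
a_41 = 10·10 + 0·1 + 4·7 + 8·2 = 1
a_42 = 10·1 + 0·10 + 4·1 + 8·7 = 5
a_43 = 10·5 + 0·1 + 4·10 + 8·1 = 7
a_44 = 10·7 + 0·5 + 4·1 + 8·10 = 11
a_45 = 10·11 + 0·7 + 4·5 + 8·1 = 8
a_46 = 10·8 + 0·11 + 4·7 + 8·5 = 5
a_47 = 10·5 + 0·8 + 4·11 + 8·7 = 7
a_48 = 10·7 + 0·5 + 4·8 + 8·11 = 8
a_49 = 10·8 + 0·7 + 4·5 + 8·8 = 8
a_50 = 10·8 + 0·8 + 4·7 + 8·5 = 5
a_51 = 10·5 + 0·8 + 4·8 + 8·7 = 8
a_52 = 10·8 + 0·5 + 4·8 + 8·8 = 7
a_53 = 10·7 + 0·8 + 4·5 + 8·8 = 11
a_54 = 10·11 + 0·7 + 4·8 + 8·5 = 0
a_55 = 10·0 + 0·11 + 4·7 + 8·8 = 1
a_56 = 10·1 + 0·0 + 4·11 + 8·7 = 6
a_57 = 10·6 + 0·1 + 4·0 + 8·11 = 5
a_58 = 10·5 + 0·6 + 4·1 + 8·0 = 2
a_59 = 10·2 + 0·5 + 4·6 + 8·1 = 0

0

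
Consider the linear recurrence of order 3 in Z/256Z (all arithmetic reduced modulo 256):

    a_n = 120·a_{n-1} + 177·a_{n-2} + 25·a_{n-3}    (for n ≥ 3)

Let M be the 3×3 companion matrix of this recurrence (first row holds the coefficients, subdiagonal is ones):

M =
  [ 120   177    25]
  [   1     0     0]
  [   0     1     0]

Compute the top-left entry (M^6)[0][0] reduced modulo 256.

82

(M^6)[0][0] is the top entry after applying M 6 times to the unit state (1, 0, 0). Equivalently it is h_{8} for the auxiliary sequence (h_n) obeying the same recurrence with h_2 = 1 and h_i = 0 for 0 ≤ i < 2:
h_3 = 120·1 + 177·0 + 25·0 = 120
h_4 = 120·120 + 177·1 + 25·0 = 241
h_5 = 120·241 + 177·120 + 25·1 = 9
h_6 = 120·9 + 177·241 + 25·120 = 145
h_7 = 120·145 + 177·9 + 25·241 = 186
h_8 = 120·186 + 177·145 + 25·9 = 82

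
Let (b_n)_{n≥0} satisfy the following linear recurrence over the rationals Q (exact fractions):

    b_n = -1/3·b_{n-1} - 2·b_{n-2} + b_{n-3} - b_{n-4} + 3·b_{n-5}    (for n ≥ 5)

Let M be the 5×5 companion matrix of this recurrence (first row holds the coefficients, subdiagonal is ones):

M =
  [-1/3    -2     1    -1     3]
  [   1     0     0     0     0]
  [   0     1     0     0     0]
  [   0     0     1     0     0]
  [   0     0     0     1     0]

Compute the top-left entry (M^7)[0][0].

1700/2187

(M^7)[0][0] is the top entry after applying M 7 times to the unit state (1, 0, 0, 0, 0). Equivalently it is h_{11} for the auxiliary sequence (h_n) obeying the same recurrence with h_4 = 1 and h_i = 0 for 0 ≤ i < 4:
h_5 = -1/3·1 + -2·0 + 1·0 + -1·0 + 3·0 = -1/3
h_6 = -1/3·-1/3 + -2·1 + 1·0 + -1·0 + 3·0 = -17/9
h_7 = -1/3·-17/9 + -2·-1/3 + 1·1 + -1·0 + 3·0 = 62/27
h_8 = -1/3·62/27 + -2·-17/9 + 1·-1/3 + -1·1 + 3·0 = 136/81
h_9 = -1/3·136/81 + -2·62/27 + 1·-17/9 + -1·-1/3 + 3·1 = -901/243
h_10 = -1/3·-901/243 + -2·136/81 + 1·62/27 + -1·-17/9 + 3·-1/3 = 775/729
h_11 = -1/3·775/729 + -2·-901/243 + 1·136/81 + -1·62/27 + 3·-17/9 = 1700/2187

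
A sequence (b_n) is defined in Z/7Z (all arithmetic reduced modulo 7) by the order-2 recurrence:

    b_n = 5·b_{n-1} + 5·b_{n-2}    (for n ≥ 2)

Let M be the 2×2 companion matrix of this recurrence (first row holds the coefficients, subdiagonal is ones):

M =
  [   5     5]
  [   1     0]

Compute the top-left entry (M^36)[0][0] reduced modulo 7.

6

(M^36)[0][0] is the top entry after applying M 36 times to the unit state (1, 0). Equivalently it is h_{37} for the auxiliary sequence (h_n) obeying the same recurrence with h_1 = 1 and h_i = 0 for 0 ≤ i < 1:
h_2 = 5·1 + 5·0 = 5
h_3 = 5·5 + 5·1 = 2
h_4 = 5·2 + 5·5 = 0
h_5 = 5·0 + 5·2 = 3
h_6 = 5·3 + 5·0 = 1
h_7 = 5·1 + 5·3 = 6
h_8 = 5·6 + 5·1 = 0
h_9 = 5·0 + 5·6 = 2
h_10 = 5·2 + 5·0 = 3
h_11 = 5·3 + 5·2 = 4
h_12 = 5·4 + 5·3 = 0
h_13 = 5·0 + 5·4 = 6
h_14 = 5·6 + 5·0 = 2
h_15 = 5·2 + 5·6 = 5
h_16 = 5·5 + 5·2 = 0
h_17 = 5·0 + 5·5 = 4
h_18 = 5·4 + 5·0 = 6
h_19 = 5·6 + 5·4 = 1
h_20 = 5·1 + 5·6 = 0
h_21 = 5·0 + 5·1 = 5
h_22 = 5·5 + 5·0 = 4
h_23 = 5·4 + 5·5 = 3
h_24 = 5·3 + 5·4 = 0
h_25 = 5·0 + 5·3 = 1
h_26 = 5·1 + 5·0 = 5
h_27 = 5·5 + 5·1 = 2
h_28 = 5·2 + 5·5 = 0
h_29 = 5·0 + 5·2 = 3
h_30 = 5·3 + 5·0 = 1
h_31 = 5·1 + 5·3 = 6
h_32 = 5·6 + 5·1 = 0
h_33 = 5·0 + 5·6 = 2
h_34 = 5·2 + 5·0 = 3
h_35 = 5·3 + 5·2 = 4
h_36 = 5·4 + 5·3 = 0
h_37 = 5·0 + 5·4 = 6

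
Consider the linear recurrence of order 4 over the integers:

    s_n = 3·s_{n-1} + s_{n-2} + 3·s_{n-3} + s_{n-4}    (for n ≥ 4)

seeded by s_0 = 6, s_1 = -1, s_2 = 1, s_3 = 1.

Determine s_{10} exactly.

13142

s_4 = 3·1 + 1·1 + 3·-1 + 1·6 = 7
s_5 = 3·7 + 1·1 + 3·1 + 1·-1 = 24
s_6 = 3·24 + 1·7 + 3·1 + 1·1 = 83
s_7 = 3·83 + 1·24 + 3·7 + 1·1 = 295
s_8 = 3·295 + 1·83 + 3·24 + 1·7 = 1047
s_9 = 3·1047 + 1·295 + 3·83 + 1·24 = 3709
s_10 = 3·3709 + 1·1047 + 3·295 + 1·83 = 13142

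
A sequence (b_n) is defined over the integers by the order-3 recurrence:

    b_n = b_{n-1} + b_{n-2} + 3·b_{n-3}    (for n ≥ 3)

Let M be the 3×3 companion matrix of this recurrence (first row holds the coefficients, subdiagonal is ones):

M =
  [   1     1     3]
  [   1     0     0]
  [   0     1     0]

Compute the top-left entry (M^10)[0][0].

(M^10)[0][0] is the top entry after applying M 10 times to the unit state (1, 0, 0). Equivalently it is h_{12} for the auxiliary sequence (h_n) obeying the same recurrence with h_2 = 1 and h_i = 0 for 0 ≤ i < 2:
h_3 = 1·1 + 1·0 + 3·0 = 1
h_4 = 1·1 + 1·1 + 3·0 = 2
h_5 = 1·2 + 1·1 + 3·1 = 6
h_6 = 1·6 + 1·2 + 3·1 = 11
h_7 = 1·11 + 1·6 + 3·2 = 23
h_8 = 1·23 + 1·11 + 3·6 = 52
h_9 = 1·52 + 1·23 + 3·11 = 108
h_10 = 1·108 + 1·52 + 3·23 = 229
h_11 = 1·229 + 1·108 + 3·52 = 493
h_12 = 1·493 + 1·229 + 3·108 = 1046

1046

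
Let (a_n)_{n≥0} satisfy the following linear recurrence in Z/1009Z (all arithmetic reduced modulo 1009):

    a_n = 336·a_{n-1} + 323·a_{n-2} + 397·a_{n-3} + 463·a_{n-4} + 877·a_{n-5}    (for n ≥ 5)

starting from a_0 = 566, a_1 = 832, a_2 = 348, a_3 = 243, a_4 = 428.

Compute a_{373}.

628

a_5 = 336·428 + 323·243 + 397·348 + 463·832 + 877·566 = 981
a_6 = 336·981 + 323·428 + 397·243 + 463·348 + 877·832 = 141
a_7 = 336·141 + 323·981 + 397·428 + 463·243 + 877·348 = 373
a_8 = 336·373 + 323·141 + 397·981 + 463·428 + 877·243 = 945
a_9 = 336·945 + 323·373 + 397·141 + 463·981 + 877·428 = 736
a_10 = 336·736 + 323·945 + 397·373 + 463·141 + 877·981 = 733
Continuing the recurrence:
  a_11 = 232;  a_12 = 328;  a_13 = 1008;  a_14 = 15;  a_15 = 297;  a_16 = 473
  a_17 = 120;  a_18 = 250;  a_19 = 94;  a_20 = 745;  a_21 = 735;  a_22 = 252
  a_23 = 766;  a_24 = 508;  a_25 = 338;  a_26 = 46;  a_27 = 931;  a_28 = 642
  a_29 = 563;  a_30 = 199;  a_31 = 288;  a_32 = 933;  a_33 = 545;  a_34 = 137
  a_35 = 307;  a_36 = 981;  a_37 = 891;  a_38 = 102;  a_39 = 127;  a_40 = 509
  a_41 = 810;  a_42 = 892;  a_43 = 543;  a_44 = 19;  a_45 = 215;  a_46 = 678
  a_47 = 555;  a_48 = 134;  a_49 = 227;  a_50 = 852;  a_51 = 85;  a_52 = 246
  a_53 = 998;  a_54 = 798;  a_55 = 554;  a_56 = 376;  a_57 = 308;  a_58 = 528
  a_59 = 182;  a_60 = 882;  a_61 = 867;  a_62 = 664;  a_63 = 129;  a_64 = 564
  a_65 = 828;  a_66 = 299;  a_67 = 873;  a_68 = 139;  a_69 = 561;  a_70 = 688
  a_71 = 869;  a_72 = 935;  a_73 = 487;  a_74 = 717;  a_75 = 300;  a_76 = 403
  a_77 = 501;  a_78 = 181;  a_79 = 79;  a_80 = 50;  a_81 = 331;  a_82 = 834
  a_83 = 937;  a_84 = 854;  a_85 = 833;  a_86 = 847;  a_87 = 587;  a_88 = 665
  a_89 = 134;  a_90 = 151;  a_91 = 383;  a_92 = 966;  a_93 = 192;  a_94 = 631
  a_95 = 668;  a_96 = 150;  a_97 = 798;  a_98 = 14;  a_99 = 113;  a_100 = 537
  a_101 = 60;  a_102 = 376;  a_103 = 731;  a_104 = 28;  a_105 = 557;  a_106 = 757
  a_107 = 657;  a_108 = 491;  a_109 = 604;  a_110 = 314;  a_111 = 553;  a_112 = 678
  a_113 = 274;  a_114 = 943;  a_115 = 178;  a_116 = 730;  a_117 = 139;  a_118 = 887
  a_119 = 412;  a_120 = 527;  a_121 = 668;  a_122 = 88;  a_123 = 516;  a_124 = 763
  a_125 = 473;  a_126 = 784;  a_127 = 973;  a_128 = 711;  a_129 = 949;  a_130 = 338
  a_131 = 13;  a_132 = 896;  a_133 = 983;  a_134 = 233;  a_135 = 558;  a_136 = 626
  a_137 = 620;  a_138 = 731;  a_139 = 779;  a_140 = 620;  a_141 = 58;  a_142 = 622
  a_143 = 472;  a_144 = 707;  a_145 = 772;  a_146 = 953;  a_147 = 882;  a_148 = 207
  a_149 = 1008;  a_150 = 273;  a_151 = 86;  a_152 = 240;  a_153 = 329;  a_154 = 632
  a_155 = 964;  a_156 = 662;  a_157 = 282;  a_158 = 86;  a_159 = 53;  a_160 = 801
  a_161 = 339;  a_162 = 734;  a_163 = 176;  a_164 = 585;  a_165 = 721;  a_166 = 76
  a_167 = 25;  a_168 = 759;  a_169 = 978;  a_170 = 35;  a_171 = 904;  a_172 = 54
  a_173 = 627;  a_174 = 890;  a_175 = 579;  a_176 = 937;  a_177 = 200;  a_178 = 740
  a_179 = 374;  a_180 = 341;  a_181 = 637;  a_182 = 844;  a_183 = 957;  a_184 = 45
  a_185 = 109;  a_186 = 197;  a_187 = 933;  a_188 = 95;  a_189 = 956;  a_190 = 1006
  a_191 = 774;  a_192 = 470;  a_193 = 358;  a_194 = 772;  a_195 = 166;  a_196 = 687
  a_197 = 456;  a_198 = 503;  a_199 = 967;  a_200 = 987;  a_201 = 513;  a_202 = 423
  a_203 = 352;  a_204 = 879;  a_205 = 104;  a_206 = 509;  a_207 = 833;  a_208 = 554
  a_209 = 144;  a_210 = 9;  a_211 = 727;  a_212 = 879;  a_213 = 584;  a_214 = 196
  a_215 = 494;  a_216 = 268;  a_217 = 493;  a_218 = 877;  a_219 = 353;  a_220 = 626
  a_221 = 694;  a_222 = 326;  a_223 = 279;  a_224 = 403;  a_225 = 345;  a_226 = 474
  a_227 = 227;  a_228 = 501;  a_229 = 595;  a_230 = 204;  a_231 = 686;  a_232 = 50
  a_233 = 3;  a_234 = 694;  a_235 = 842;  a_236 = 939;  a_237 = 127;  a_238 = 241
  a_239 = 953;  a_240 = 198;  a_241 = 268;  a_242 = 573;  a_243 = 285;  a_244 = 972
  a_245 = 443;  a_246 = 690;  a_247 = 851;  a_248 = 310;  a_249 = 261;  a_250 = 656
  a_251 = 206;  a_252 = 211;  a_253 = 532;  a_254 = 635;  a_255 = 492;  a_256 = 308
  a_257 = 429;  a_258 = 829;  a_259 = 270;  a_260 = 51;  a_261 = 156;  a_262 = 796
  a_263 = 523;  a_264 = 439;  a_265 = 722;  a_266 = 597;  a_267 = 516;  a_268 = 42
  a_269 = 944;  a_270 = 319;  a_271 = 627;  a_272 = 105;  a_273 = 880;  a_274 = 239
  a_275 = 590;  a_276 = 383;  a_277 = 521;  a_278 = 794;  a_279 = 351;  a_280 = 618
  a_281 = 535;  a_282 = 281;  a_283 = 187;  a_284 = 392;  a_285 = 614;  a_286 = 484
  a_287 = 10;  a_288 = 267;  a_289 = 11;  a_290 = 845;  a_291 = 235;  a_292 = 297
  a_293 = 727;  a_294 = 946;  a_295 = 902;  a_296 = 794;  a_297 = 109;  a_298 = 358
  a_299 = 663;  a_300 = 617;  a_301 = 710;  a_302 = 832;  a_303 = 508;  a_304 = 250
  a_305 = 312;  a_306 = 706;  a_307 = 609;  a_308 = 829;  a_309 = 258;  a_310 = 56
  a_311 = 512;  a_312 = 675;  a_313 = 654;  a_314 = 262;  a_315 = 812;  a_316 = 351
  a_317 = 709;  a_318 = 621;  a_319 = 192;  a_320 = 533;  a_321 = 718;  a_322 = 473
  a_323 = 940;  a_324 = 406;  a_325 = 966;  a_326 = 621;  a_327 = 235;  a_328 = 463
  a_329 = 909;  a_330 = 970;  a_331 = 773;  a_332 = 297;  a_333 = 556;  a_334 = 560
  a_335 = 135;  a_336 = 145;  a_337 = 117;  a_338 = 732;  a_339 = 959;  a_340 = 592
  a_341 = 870;  a_342 = 138;  a_343 = 686;  a_344 = 119;  a_345 = 299;  a_346 = 84
  a_347 = 243;  a_348 = 318;  a_349 = 372;  a_350 = 721;  a_351 = 823;  a_352 = 368
  a_353 = 792;  a_354 = 543;  a_355 = 479;  a_356 = 151;  a_357 = 556;  a_358 = 514
  a_359 = 327;  a_360 = 829;  a_361 = 357;  a_362 = 44;  a_363 = 928;  a_364 = 203
  a_365 = 350;  a_366 = 153;  a_367 = 947;  a_368 = 797;  a_369 = 810;  a_370 = 900
  a_371 = 121
a_372 = 336·121 + 323·900 + 397·810 + 463·797 + 877·947 = 941
a_373 = 336·941 + 323·121 + 397·900 + 463·810 + 877·797 = 628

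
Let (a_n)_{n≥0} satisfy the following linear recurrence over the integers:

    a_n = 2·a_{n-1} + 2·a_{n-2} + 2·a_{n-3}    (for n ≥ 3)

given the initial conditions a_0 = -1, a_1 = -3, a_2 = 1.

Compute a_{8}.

a_3 = 2·1 + 2·-3 + 2·-1 = -6
a_4 = 2·-6 + 2·1 + 2·-3 = -16
a_5 = 2·-16 + 2·-6 + 2·1 = -42
a_6 = 2·-42 + 2·-16 + 2·-6 = -128
a_7 = 2·-128 + 2·-42 + 2·-16 = -372
a_8 = 2·-372 + 2·-128 + 2·-42 = -1084

-1084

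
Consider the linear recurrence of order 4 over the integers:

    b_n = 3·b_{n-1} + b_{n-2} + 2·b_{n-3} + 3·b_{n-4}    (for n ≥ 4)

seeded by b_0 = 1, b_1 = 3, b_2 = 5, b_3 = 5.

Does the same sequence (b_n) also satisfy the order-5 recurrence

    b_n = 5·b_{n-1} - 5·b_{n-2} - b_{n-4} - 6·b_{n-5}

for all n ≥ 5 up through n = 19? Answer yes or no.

Terms b_0..b_19: 1, 3, 5, 5, 29, 111, 387, 1345, 4731, 16645, 58517, 205693, 723079, 2541899, 8935713, 31412275, 110425573, 388186117, 1364615613, 4797120927
n=5: candidate gives 111, actual b_5 = 111 ✓
n=6: candidate gives 387, actual b_6 = 387 ✓
n=7: candidate gives 1345, actual b_7 = 1345 ✓
n=8: candidate gives 4731, actual b_8 = 4731 ✓
n=9: candidate gives 16645, actual b_9 = 16645 ✓
n=10: candidate gives 58517, actual b_10 = 58517 ✓
n=11: candidate gives 205693, actual b_11 = 205693 ✓
n=12: candidate gives 723079, actual b_12 = 723079 ✓
n=13: candidate gives 2541899, actual b_13 = 2541899 ✓
n=14: candidate gives 8935713, actual b_14 = 8935713 ✓
n=15: candidate gives 31412275, actual b_15 = 31412275 ✓
n=16: candidate gives 110425573, actual b_16 = 110425573 ✓
n=17: candidate gives 388186117, actual b_17 = 388186117 ✓
n=18: candidate gives 1364615613, actual b_18 = 1364615613 ✓
n=19: candidate gives 4797120927, actual b_19 = 4797120927 ✓

yes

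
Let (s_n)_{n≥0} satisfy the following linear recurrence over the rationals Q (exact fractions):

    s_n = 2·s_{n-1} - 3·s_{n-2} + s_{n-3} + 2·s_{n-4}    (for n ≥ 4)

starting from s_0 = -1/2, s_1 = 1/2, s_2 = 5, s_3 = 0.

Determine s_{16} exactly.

-5105

s_4 = 2·0 + -3·5 + 1·1/2 + 2·-1/2 = -31/2
s_5 = 2·-31/2 + -3·0 + 1·5 + 2·1/2 = -25
s_6 = 2·-25 + -3·-31/2 + 1·0 + 2·5 = 13/2
s_7 = 2·13/2 + -3·-25 + 1·-31/2 + 2·0 = 145/2
s_8 = 2·145/2 + -3·13/2 + 1·-25 + 2·-31/2 = 139/2
s_9 = 2·139/2 + -3·145/2 + 1·13/2 + 2·-25 = -122
s_10 = 2·-122 + -3·139/2 + 1·145/2 + 2·13/2 = -367
s_11 = 2·-367 + -3·-122 + 1·139/2 + 2·145/2 = -307/2
s_12 = 2·-307/2 + -3·-367 + 1·-122 + 2·139/2 = 811
s_13 = 2·811 + -3·-307/2 + 1·-367 + 2·-122 = 2943/2
s_14 = 2·2943/2 + -3·811 + 1·-307/2 + 2·-367 = -755/2
s_15 = 2·-755/2 + -3·2943/2 + 1·811 + 2·-307/2 = -9331/2
s_16 = 2·-9331/2 + -3·-755/2 + 1·2943/2 + 2·811 = -5105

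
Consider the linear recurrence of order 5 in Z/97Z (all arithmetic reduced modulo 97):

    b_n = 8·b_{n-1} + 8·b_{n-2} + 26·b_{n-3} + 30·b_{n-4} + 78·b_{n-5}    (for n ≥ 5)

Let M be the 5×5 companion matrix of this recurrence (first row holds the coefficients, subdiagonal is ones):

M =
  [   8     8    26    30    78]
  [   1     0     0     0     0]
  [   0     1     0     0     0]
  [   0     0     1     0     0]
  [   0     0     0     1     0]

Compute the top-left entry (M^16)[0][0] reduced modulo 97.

95

(M^16)[0][0] is the top entry after applying M 16 times to the unit state (1, 0, 0, 0, 0). Equivalently it is h_{20} for the auxiliary sequence (h_n) obeying the same recurrence with h_4 = 1 and h_i = 0 for 0 ≤ i < 4:
h_5 = 8·1 + 8·0 + 26·0 + 30·0 + 78·0 = 8
h_6 = 8·8 + 8·1 + 26·0 + 30·0 + 78·0 = 72
h_7 = 8·72 + 8·8 + 26·1 + 30·0 + 78·0 = 84
h_8 = 8·84 + 8·72 + 26·8 + 30·1 + 78·0 = 31
h_9 = 8·31 + 8·84 + 26·72 + 30·8 + 78·1 = 6
h_10 = 8·6 + 8·31 + 26·84 + 30·72 + 78·8 = 26
h_11 = 8·26 + 8·6 + 26·31 + 30·84 + 78·72 = 80
h_12 = 8·80 + 8·26 + 26·6 + 30·31 + 78·84 = 47
h_13 = 8·47 + 8·80 + 26·26 + 30·6 + 78·31 = 22
h_14 = 8·22 + 8·47 + 26·80 + 30·26 + 78·6 = 0
h_15 = 8·0 + 8·22 + 26·47 + 30·80 + 78·26 = 6
h_16 = 8·6 + 8·0 + 26·22 + 30·47 + 78·80 = 25
h_17 = 8·25 + 8·6 + 26·0 + 30·22 + 78·47 = 15
h_18 = 8·15 + 8·25 + 26·6 + 30·0 + 78·22 = 58
h_19 = 8·58 + 8·15 + 26·25 + 30·6 + 78·0 = 56
h_20 = 8·56 + 8·58 + 26·15 + 30·25 + 78·6 = 95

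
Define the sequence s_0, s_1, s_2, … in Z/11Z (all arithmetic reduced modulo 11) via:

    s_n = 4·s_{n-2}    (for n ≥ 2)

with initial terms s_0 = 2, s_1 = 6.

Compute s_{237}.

s_2 = 0·6 + 4·2 = 8
s_3 = 0·8 + 4·6 = 2
s_4 = 0·2 + 4·8 = 10
s_5 = 0·10 + 4·2 = 8
s_6 = 0·8 + 4·10 = 7
s_7 = 0·7 + 4·8 = 10
s_8 = 0·10 + 4·7 = 6
s_9 = 0·6 + 4·10 = 7
s_10 = 0·7 + 4·6 = 2
s_11 = 0·2 + 4·7 = 6
(s_10, s_11) = (2, 6) = (s_0, s_1), so the sequence has period 10.
237 ≡ 7 (mod 10), hence s_237 = s_7 = 10.

10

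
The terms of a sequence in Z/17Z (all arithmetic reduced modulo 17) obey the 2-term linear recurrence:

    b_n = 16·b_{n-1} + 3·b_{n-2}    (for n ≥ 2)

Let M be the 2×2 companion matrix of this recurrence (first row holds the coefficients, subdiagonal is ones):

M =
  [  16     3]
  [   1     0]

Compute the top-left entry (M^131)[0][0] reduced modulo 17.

(M^131)[0][0] is the top entry after applying M 131 times to the unit state (1, 0). Equivalently it is h_{132} for the auxiliary sequence (h_n) obeying the same recurrence with h_1 = 1 and h_i = 0 for 0 ≤ i < 1:
h_2 = 16·1 + 3·0 = 16
h_3 = 16·16 + 3·1 = 4
h_4 = 16·4 + 3·16 = 10
h_5 = 16·10 + 3·4 = 2
h_6 = 16·2 + 3·10 = 11
h_7 = 16·11 + 3·2 = 12
h_8 = 16·12 + 3·11 = 4
h_9 = 16·4 + 3·12 = 15
h_10 = 16·15 + 3·4 = 14
h_11 = 16·14 + 3·15 = 14
h_12 = 16·14 + 3·14 = 11
h_13 = 16·11 + 3·14 = 14
h_14 = 16·14 + 3·11 = 2
h_15 = 16·2 + 3·14 = 6
h_16 = 16·6 + 3·2 = 0
h_17 = 16·0 + 3·6 = 1
(h_16, h_17) = (0, 1) = (h_0, h_1), so the sequence has period 16.
132 ≡ 4 (mod 16), hence h_132 = h_4 = 10.

10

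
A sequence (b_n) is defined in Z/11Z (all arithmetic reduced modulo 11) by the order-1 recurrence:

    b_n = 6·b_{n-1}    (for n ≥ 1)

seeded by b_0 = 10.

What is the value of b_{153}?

b_1 = 6·10 = 5
b_2 = 6·5 = 8
b_3 = 6·8 = 4
b_4 = 6·4 = 2
b_5 = 6·2 = 1
b_6 = 6·1 = 6
b_7 = 6·6 = 3
b_8 = 6·3 = 7
b_9 = 6·7 = 9
b_10 = 6·9 = 10
(b_10) = (10) = (b_0), so the sequence has period 10.
153 ≡ 3 (mod 10), hence b_153 = b_3 = 4.

4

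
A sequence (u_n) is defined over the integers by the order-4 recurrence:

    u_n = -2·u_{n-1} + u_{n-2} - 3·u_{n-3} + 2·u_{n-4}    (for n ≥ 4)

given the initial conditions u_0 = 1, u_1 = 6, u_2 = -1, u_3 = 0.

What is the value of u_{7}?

334

u_4 = -2·0 + 1·-1 + -3·6 + 2·1 = -17
u_5 = -2·-17 + 1·0 + -3·-1 + 2·6 = 49
u_6 = -2·49 + 1·-17 + -3·0 + 2·-1 = -117
u_7 = -2·-117 + 1·49 + -3·-17 + 2·0 = 334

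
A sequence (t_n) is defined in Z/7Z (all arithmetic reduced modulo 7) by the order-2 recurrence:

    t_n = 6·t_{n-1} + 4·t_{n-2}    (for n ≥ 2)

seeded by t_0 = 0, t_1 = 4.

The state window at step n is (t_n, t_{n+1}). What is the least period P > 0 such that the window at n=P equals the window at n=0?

48

n=0: window = (0, 4)
n=1: window = (4, 3)
n=2: window = (3, 6)
n=3: window = (6, 6)
n=4: window = (6, 4)
n=5: window = (4, 6)
n=6: window = (6, 3)
n=7: window = (3, 0)
n=8: window = (0, 5)
n=9: window = (5, 2)
n=10: window = (2, 4)
n=11: window = (4, 4)
n=12: window = (4, 5)
n=13: window = (5, 4)
n=14: window = (4, 2)
n=15: window = (2, 0)
n=16: window = (0, 1)
n=17: window = (1, 6)
n=18: window = (6, 5)
n=19: window = (5, 5)
n=20: window = (5, 1)
n=21: window = (1, 5)
n=22: window = (5, 6)
n=23: window = (6, 0)
n=24: window = (0, 3)
n=25: window = (3, 4)
n=26: window = (4, 1)
n=27: window = (1, 1)
n=28: window = (1, 3)
n=29: window = (3, 1)
n=30: window = (1, 4)
n=31: window = (4, 0)
n=32: window = (0, 2)
n=33: window = (2, 5)
n=34: window = (5, 3)
n=35: window = (3, 3)
n=36: window = (3, 2)
n=37: window = (2, 3)
n=38: window = (3, 5)
n=39: window = (5, 0)
n=40: window = (0, 6)
…
n=46: window = (2, 1)
n=47: window = (1, 0)
n=48: window = (0, 4)
window at n=48 equals window at n=0 → period = 48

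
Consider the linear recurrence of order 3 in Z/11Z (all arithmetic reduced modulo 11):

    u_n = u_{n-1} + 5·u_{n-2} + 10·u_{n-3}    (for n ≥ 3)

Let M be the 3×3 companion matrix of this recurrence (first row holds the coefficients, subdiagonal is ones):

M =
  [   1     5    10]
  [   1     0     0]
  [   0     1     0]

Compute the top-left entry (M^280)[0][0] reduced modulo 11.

(M^280)[0][0] is the top entry after applying M 280 times to the unit state (1, 0, 0). Equivalently it is h_{282} for the auxiliary sequence (h_n) obeying the same recurrence with h_2 = 1 and h_i = 0 for 0 ≤ i < 2:
h_3 = 1·1 + 5·0 + 10·0 = 1
h_4 = 1·1 + 5·1 + 10·0 = 6
h_5 = 1·6 + 5·1 + 10·1 = 10
h_6 = 1·10 + 5·6 + 10·1 = 6
h_7 = 1·6 + 5·10 + 10·6 = 6
h_8 = 1·6 + 5·6 + 10·10 = 4
Continuing the recurrence:
  h_9 = 6;  h_10 = 9;  h_11 = 2;  h_12 = 8;  h_13 = 9;  h_14 = 3
  h_15 = 7;  h_16 = 2;  h_17 = 1;  h_18 = 4;  h_19 = 7;  h_20 = 4
  h_21 = 2;  h_22 = 4;  h_23 = 10;  h_24 = 6;  h_25 = 8;  h_26 = 6
  h_27 = 7;  h_28 = 7;  h_29 = 3;  h_30 = 9;  h_31 = 6;  h_32 = 4
  h_33 = 3;  h_34 = 6;  h_35 = 6;  h_36 = 0;  h_37 = 2;  h_38 = 7
  h_39 = 6;  h_40 = 6;  h_41 = 7;  h_42 = 9;  h_43 = 5;  h_44 = 10
  h_45 = 4;  h_46 = 5;  h_47 = 4;  h_48 = 3;  h_49 = 7;  h_50 = 7
  h_51 = 6;  h_52 = 1;  h_53 = 2;  h_54 = 1;  h_55 = 10;  h_56 = 2
  h_57 = 7;  h_58 = 7;  h_59 = 7;  h_60 = 2;  h_61 = 8;  h_62 = 0
  h_63 = 5;  h_64 = 8;  h_65 = 0;  h_66 = 2;  h_67 = 5;  h_68 = 4
  h_69 = 5;  h_70 = 9;  h_71 = 8;  h_72 = 4;  h_73 = 2;  h_74 = 3
  h_75 = 9;  h_76 = 0;  h_77 = 9;  h_78 = 0;  h_79 = 1;  h_80 = 3
  h_81 = 8;  h_82 = 0;  h_83 = 4;  h_84 = 7;  h_85 = 5;  h_86 = 3
  h_87 = 10;  h_88 = 9;  h_89 = 1;  h_90 = 3;  h_91 = 10;  h_92 = 2
  h_93 = 5;  h_94 = 5;  h_95 = 6;  h_96 = 4;  h_97 = 7;  h_98 = 10
  h_99 = 8;  h_100 = 7;  h_101 = 4;  h_102 = 9;  h_103 = 0;  h_104 = 8
  h_105 = 10;  h_106 = 6;  h_107 = 4;  h_108 = 2;  h_109 = 5;  h_110 = 0
  h_111 = 1;  h_112 = 7;  h_113 = 1;  h_114 = 2;  h_115 = 0;  h_116 = 9
  h_117 = 7;  h_118 = 8;  h_119 = 1;  h_120 = 1;  h_121 = 9;  h_122 = 2
  h_123 = 2;  h_124 = 3;  h_125 = 0;  h_126 = 2;  h_127 = 10;  h_128 = 9
  h_129 = 2;  h_130 = 4;  h_131 = 5;  h_132 = 1;  h_133 = 0;  h_134 = 0
  h_135 = 10;  h_136 = 10;  h_137 = 5;  h_138 = 1;  h_139 = 5;  h_140 = 5
  h_141 = 7;  h_142 = 5;  h_143 = 2;  h_144 = 9;  h_145 = 3;  h_146 = 2
  h_147 = 8;  h_148 = 4;  h_149 = 9;  h_150 = 10;  h_151 = 7;  h_152 = 4
  h_153 = 7;  h_154 = 9;  h_155 = 7;  h_156 = 1;  h_157 = 5;  h_158 = 3
  h_159 = 5;  h_160 = 4;  h_161 = 4;  h_162 = 8;  h_163 = 2;  h_164 = 5
  h_165 = 7;  h_166 = 8;  h_167 = 5;  h_168 = 5;  h_169 = 0;  h_170 = 9
  h_171 = 4;  h_172 = 5;  h_173 = 5;  h_174 = 4;  h_175 = 2;  h_176 = 6
  h_177 = 1;  h_178 = 7;  h_179 = 6;  h_180 = 7;  h_181 = 8;  h_182 = 4
  h_183 = 4;  h_184 = 5;  h_185 = 10;  h_186 = 9;  h_187 = 10;  h_188 = 1
  h_189 = 9;  h_190 = 4;  h_191 = 4;  h_192 = 4;  h_193 = 9;  h_194 = 3
  h_195 = 0;  h_196 = 6;  h_197 = 3;  h_198 = 0;  h_199 = 9;  h_200 = 6
  h_201 = 7;  h_202 = 6;  h_203 = 2;  h_204 = 3;  h_205 = 7;  h_206 = 9
  h_207 = 8;  h_208 = 2;  h_209 = 0;  h_210 = 2;  h_211 = 0;  h_212 = 10
  h_213 = 8;  h_214 = 3;  h_215 = 0;  h_216 = 7;  h_217 = 4;  h_218 = 6
  h_219 = 8;  h_220 = 1;  h_221 = 2;  h_222 = 10;  h_223 = 8;  h_224 = 1
  h_225 = 9;  h_226 = 6;  h_227 = 6;  h_228 = 5;  h_229 = 7;  h_230 = 4
  h_231 = 1;  h_232 = 3;  h_233 = 4;  h_234 = 7;  h_235 = 2;  h_236 = 0
  h_237 = 3;  h_238 = 1;  h_239 = 5;  h_240 = 7;  h_241 = 9;  h_242 = 6
  h_243 = 0;  h_244 = 10;  h_245 = 4;  h_246 = 10;  h_247 = 9;  h_248 = 0
  h_249 = 2;  h_250 = 4;  h_251 = 3;  h_252 = 10;  h_253 = 10;  h_254 = 2
  h_255 = 9;  h_256 = 9;  h_257 = 8;  h_258 = 0;  h_259 = 9;  h_260 = 1
  h_261 = 2;  h_262 = 9;  h_263 = 7;  h_264 = 6;  h_265 = 10;  h_266 = 0
  h_267 = 0;  h_268 = 1;  h_269 = 1;  h_270 = 6;  h_271 = 10;  h_272 = 6
  h_273 = 6;  h_274 = 4;  h_275 = 6;  h_276 = 9;  h_277 = 2;  h_278 = 8
  h_279 = 9;  h_280 = 3
h_281 = 1·3 + 5·9 + 10·8 = 7
h_282 = 1·7 + 5·3 + 10·9 = 2

2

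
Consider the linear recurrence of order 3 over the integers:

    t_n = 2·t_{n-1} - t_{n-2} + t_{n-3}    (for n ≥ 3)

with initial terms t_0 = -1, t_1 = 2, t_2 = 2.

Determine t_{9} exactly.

t_3 = 2·2 + -1·2 + 1·-1 = 1
t_4 = 2·1 + -1·2 + 1·2 = 2
t_5 = 2·2 + -1·1 + 1·2 = 5
t_6 = 2·5 + -1·2 + 1·1 = 9
t_7 = 2·9 + -1·5 + 1·2 = 15
t_8 = 2·15 + -1·9 + 1·5 = 26
t_9 = 2·26 + -1·15 + 1·9 = 46

46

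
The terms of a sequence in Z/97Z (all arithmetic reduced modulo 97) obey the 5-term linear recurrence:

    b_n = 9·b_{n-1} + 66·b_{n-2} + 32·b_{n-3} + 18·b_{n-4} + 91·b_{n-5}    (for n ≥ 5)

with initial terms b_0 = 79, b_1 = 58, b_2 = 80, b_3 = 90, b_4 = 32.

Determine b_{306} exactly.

57

b_5 = 9·32 + 66·90 + 32·80 + 18·58 + 91·79 = 46
b_6 = 9·46 + 66·32 + 32·90 + 18·80 + 91·58 = 96
b_7 = 9·96 + 66·46 + 32·32 + 18·90 + 91·80 = 50
b_8 = 9·50 + 66·96 + 32·46 + 18·32 + 91·90 = 49
b_9 = 9·49 + 66·50 + 32·96 + 18·46 + 91·32 = 77
b_10 = 9·77 + 66·49 + 32·50 + 18·96 + 91·46 = 92
Continuing the recurrence:
  b_11 = 42;  b_12 = 87;  b_13 = 25;  b_14 = 66;  b_15 = 91;  b_16 = 14
  b_17 = 24;  b_18 = 46;  b_19 = 2;  b_20 = 36;  b_21 = 45;  b_22 = 37
  b_23 = 44;  b_24 = 64;  b_25 = 20;  b_26 = 0;  b_27 = 58;  b_28 = 13
  b_29 = 41;  b_30 = 53;  b_31 = 84;  b_32 = 20;  b_33 = 29;  b_34 = 30
  b_35 = 41;  b_36 = 29;  b_37 = 61;  b_38 = 67;  b_39 = 4;  b_40 = 90
  b_41 = 68;  b_42 = 51;  b_43 = 28;  b_44 = 18;  b_45 = 58;  b_46 = 12
  b_47 = 54;  b_48 = 89;  b_49 = 59;  b_50 = 47;  b_51 = 14;  b_52 = 89
  b_53 = 71;  b_54 = 81;  b_55 = 85;  b_56 = 7;  b_57 = 85;  b_58 = 32
  b_59 = 85;  b_60 = 72;  b_61 = 40;  b_62 = 41;  b_63 = 55;  b_64 = 29
  b_65 = 59;  b_66 = 47;  b_67 = 72;  b_68 = 10;  b_69 = 56;  b_70 = 80
  b_71 = 27;  b_72 = 79;  b_73 = 84;  b_74 = 81;  b_75 = 77;  b_76 = 93
  b_77 = 43;  b_78 = 49;  b_79 = 74;  b_80 = 86;  b_81 = 70;  b_82 = 83
  b_83 = 39;  b_84 = 55;  b_85 = 67;  b_86 = 56;  b_87 = 3;  b_88 = 27
  b_89 = 5;  b_90 = 7;  b_91 = 5;  b_92 = 68;  b_93 = 27;  b_94 = 40
  b_95 = 1;  b_96 = 51;  b_97 = 40;  b_98 = 48;  b_99 = 20;  b_100 = 11
  b_101 = 71;  b_102 = 10;  b_103 = 59;  b_104 = 49;  b_105 = 47;  b_106 = 61
  b_107 = 13;  b_108 = 64;  b_109 = 58;  b_110 = 61;  b_111 = 85;  b_112 = 58
  b_113 = 14;  b_114 = 52;  b_115 = 47;  b_116 = 84;  b_117 = 91;  b_118 = 86
  b_119 = 11;  b_120 = 23;  b_121 = 66;  b_122 = 71;  b_123 = 78;  b_124 = 88
  b_125 = 47;  b_126 = 6;  b_127 = 63;  b_128 = 91;  b_129 = 55;  b_130 = 1
  b_131 = 83;  b_132 = 50;  b_133 = 2;  b_134 = 36;  b_135 = 52;  b_136 = 12
  b_137 = 63;  b_138 = 70;  b_139 = 72;  b_140 = 10;  b_141 = 93;  b_142 = 27
  b_143 = 11;  b_144 = 46;  b_145 = 29;  b_146 = 85;  b_147 = 16;  b_148 = 72
  b_149 = 14;  b_150 = 53;  b_151 = 88;  b_152 = 21;  b_153 = 44;  b_154 = 36
  b_155 = 25;  b_156 = 76;  b_157 = 78;  b_158 = 15;  b_159 = 92;  b_160 = 3
  b_161 = 58;  b_162 = 71;  b_163 = 18;  b_164 = 95;  b_165 = 6;  b_166 = 70
  b_167 = 84;  b_168 = 89;  b_169 = 72;  b_170 = 55;  b_171 = 69;  b_172 = 87
  b_173 = 2;  b_174 = 87;  b_175 = 52;  b_176 = 54;  b_177 = 8;  b_178 = 64
  b_179 = 45;  b_180 = 16;  b_181 = 35;  b_182 = 35;  b_183 = 71;  b_184 = 13
  b_185 = 55;  b_186 = 68;  b_187 = 3;  b_188 = 69;  b_189 = 27;  b_190 = 64
  b_191 = 41;  b_192 = 85;  b_193 = 62;  b_194 = 31;  b_195 = 73;  b_196 = 54
  b_197 = 15;  b_198 = 13;  b_199 = 83;  b_200 = 0;  b_201 = 20;  b_202 = 70
  b_203 = 68;  b_204 = 39;  b_205 = 67;  b_206 = 91;  b_207 = 18;  b_208 = 70
  b_209 = 76;  b_210 = 35;  b_211 = 74;  b_212 = 61;  b_213 = 32;  b_214 = 66
  b_215 = 57;  b_216 = 48;  b_217 = 17;  b_218 = 30;  b_219 = 66;  b_220 = 51
  b_221 = 70;  b_222 = 47;  b_223 = 20;  b_224 = 30;  b_225 = 71;  b_226 = 96
  b_227 = 89;  b_228 = 32;  b_229 = 50;  b_230 = 19;  b_231 = 89;  b_232 = 11
  b_233 = 14;  b_234 = 56;  b_235 = 67;  b_236 = 46;  b_237 = 24;  b_238 = 15
  b_239 = 84;  b_240 = 30;  b_241 = 48;  b_242 = 85;  b_243 = 10;  b_244 = 94
  b_245 = 60;  b_246 = 61;  b_247 = 9;  b_248 = 93;  b_249 = 19;  b_250 = 60
  b_251 = 7;  b_252 = 43;  b_253 = 31;  b_254 = 39;  b_255 = 47;  b_256 = 65
  b_257 = 94;  b_258 = 75;  b_259 = 65;  b_260 = 22;  b_261 = 42;  b_262 = 40
  b_263 = 94;  b_264 = 83;  b_265 = 28;  b_266 = 88;  b_267 = 55;  b_268 = 78
  b_269 = 73;  b_270 = 57;  b_271 = 44;  b_272 = 2;  b_273 = 63;  b_274 = 76
  b_275 = 21;  b_276 = 9;  b_277 = 74;  b_278 = 12;  b_279 = 61;  b_280 = 59
  b_281 = 11;  b_282 = 91;  b_283 = 94;  b_284 = 43;  b_285 = 35;  b_286 = 70
  b_287 = 30;  b_288 = 12;  b_289 = 44;  b_290 = 94;  b_291 = 83;  b_292 = 53
  b_293 = 80;  b_294 = 57;  b_295 = 77;  b_296 = 2;  b_297 = 92;  b_298 = 90
  b_299 = 36;  b_300 = 52;  b_301 = 93;  b_302 = 87;  b_303 = 60;  b_304 = 84
b_305 = 9·84 + 66·60 + 32·87 + 18·93 + 91·52 = 35
b_306 = 9·35 + 66·84 + 32·60 + 18·87 + 91·93 = 57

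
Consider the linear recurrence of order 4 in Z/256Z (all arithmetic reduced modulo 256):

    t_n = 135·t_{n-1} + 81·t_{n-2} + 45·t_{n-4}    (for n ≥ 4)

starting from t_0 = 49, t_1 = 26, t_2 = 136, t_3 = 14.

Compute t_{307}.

44

t_4 = 135·14 + 81·136 + 0·26 + 45·49 = 7
t_5 = 135·7 + 81·14 + 0·136 + 45·26 = 177
t_6 = 135·177 + 81·7 + 0·14 + 45·136 = 118
t_7 = 135·118 + 81·177 + 0·7 + 45·14 = 177
t_8 = 135·177 + 81·118 + 0·177 + 45·7 = 232
t_9 = 135·232 + 81·177 + 0·118 + 45·177 = 118
Continuing the recurrence:
  t_10 = 96;  t_11 = 19;  t_12 = 45;  t_13 = 124;  t_14 = 129;  t_15 = 154
  t_16 = 240;  t_17 = 22;  t_18 = 55;  t_19 = 9;  t_20 = 86;  t_21 = 17
  t_22 = 216;  t_23 = 222;  t_24 = 136;  t_25 = 243;  t_26 = 37;  t_27 = 108
  t_28 = 145;  t_29 = 90;  t_30 = 216;  t_31 = 94;  t_32 = 103;  t_33 = 225
  t_34 = 54;  t_35 = 49;  t_36 = 8;  t_37 = 70;  t_38 = 240;  t_39 = 83
  t_40 = 29;  t_41 = 220;  t_42 = 97;  t_43 = 90;  t_44 = 64;  t_45 = 230
  t_46 = 151;  t_47 = 57;  t_48 = 22;  t_49 = 17;  t_50 = 120;  t_51 = 174
  t_52 = 152;  t_53 = 51;  t_54 = 21;  t_55 = 204;  t_56 = 241;  t_57 = 154
  t_58 = 40;  t_59 = 174;  t_60 = 199;  t_61 = 17;  t_62 = 246;  t_63 = 177
  t_64 = 40;  t_65 = 22;  t_66 = 128;  t_67 = 147;  t_68 = 13;  t_69 = 60
  t_70 = 65;  t_71 = 26;  t_72 = 144;  t_73 = 182;  t_74 = 247;  t_75 = 105
  t_76 = 214;  t_77 = 17;  t_78 = 24;  t_79 = 126;  t_80 = 168;  t_81 = 115
  t_82 = 5;  t_83 = 44;  t_84 = 81;  t_85 = 218;  t_86 = 120;  t_87 = 254
  t_88 = 39;  t_89 = 65;  t_90 = 182;  t_91 = 49;  t_92 = 72;  t_93 = 230
  t_94 = 16;  t_95 = 211;  t_96 = 253;  t_97 = 156;  t_98 = 33;  t_99 = 218
  t_100 = 224;  t_101 = 134;  t_102 = 87;  t_103 = 153;  t_104 = 150;  t_105 = 17
  t_106 = 184;  t_107 = 78;  t_108 = 184;  t_109 = 179;  t_110 = 245;  t_111 = 140
  t_112 = 177;  t_113 = 26;  t_114 = 200;  t_115 = 78;  t_116 = 135;  t_117 = 113
  t_118 = 118;  t_119 = 177;  t_120 = 104;  t_121 = 182;  t_122 = 160;  t_123 = 19
  t_124 = 237;  t_125 = 252;  t_126 = 1;  t_127 = 154;  t_128 = 48;  t_129 = 86
  t_130 = 183;  t_131 = 201;  t_132 = 86;  t_133 = 17;  t_134 = 88;  t_135 = 30
  t_136 = 200;  t_137 = 243;  t_138 = 229;  t_139 = 236;  t_140 = 17;  t_141 = 90
  t_142 = 24;  t_143 = 158;  t_144 = 231;  t_145 = 161;  t_146 = 54;  t_147 = 49
  t_148 = 136;  t_149 = 134;  t_150 = 48;  t_151 = 83;  t_152 = 221;  t_153 = 92
  t_154 = 225;  t_155 = 90;  t_156 = 128;  t_157 = 38;  t_158 = 23;  t_159 = 249
  t_160 = 22;  t_161 = 17;  t_162 = 248;  t_163 = 238;  t_164 = 216;  t_165 = 51
  t_166 = 213;  t_167 = 76;  t_168 = 113;  t_169 = 154;  t_170 = 104;  t_171 = 238
  t_172 = 71;  t_173 = 209;  t_174 = 246;  t_175 = 177;  t_176 = 168;  t_177 = 86
  t_178 = 192;  t_179 = 147;  t_180 = 205;  t_181 = 188;  t_182 = 193;  t_183 = 26
  t_184 = 208;  t_185 = 246;  t_186 = 119;  t_187 = 41;  t_188 = 214;  t_189 = 17
  t_190 = 152;  t_191 = 190;  t_192 = 232;  t_193 = 115;  t_194 = 197;  t_195 = 172
  t_196 = 209;  t_197 = 218;  t_198 = 184;  t_199 = 62;  t_200 = 167;  t_201 = 1
  t_202 = 182;  t_203 = 49;  t_204 = 200;  t_205 = 38;  t_206 = 80;  t_207 = 211
  t_208 = 189;  t_209 = 28;  t_210 = 161;  t_211 = 218;  t_212 = 32;  t_213 = 198
  t_214 = 215;  t_215 = 89;  t_216 = 150;  t_217 = 17;  t_218 = 56;  t_219 = 142
  t_220 = 248;  t_221 = 179;  t_222 = 181;  t_223 = 12;  t_224 = 49;  t_225 = 26
  t_226 = 8;  t_227 = 142;  t_228 = 7;  t_229 = 49;  t_230 = 118;  t_231 = 177
  t_232 = 232;  t_233 = 246;  t_234 = 224;  t_235 = 19;  t_236 = 173;  t_237 = 124
  t_238 = 129;  t_239 = 154;  t_240 = 112;  t_241 = 150;  t_242 = 55;  t_243 = 137
  t_244 = 86;  t_245 = 17;  t_246 = 216;  t_247 = 94;  t_248 = 8;  t_249 = 243
  t_250 = 165;  t_251 = 108;  t_252 = 145;  t_253 = 90;  t_254 = 88;  t_255 = 222
  t_256 = 103;  t_257 = 97;  t_258 = 54;  t_259 = 49;  t_260 = 8;  t_261 = 198
  t_262 = 112;  t_263 = 83;  t_264 = 157;  t_265 = 220;  t_266 = 97;  t_267 = 90
  t_268 = 192;  t_269 = 102;  t_270 = 151;  t_271 = 185;  t_272 = 22;  t_273 = 17
  t_274 = 120;  t_275 = 46;  t_276 = 24;  t_277 = 51;  t_278 = 149;  t_279 = 204
  t_280 = 241;  t_281 = 154;  t_282 = 168;  t_283 = 46;  t_284 = 199;  t_285 = 145
  t_286 = 246;  t_287 = 177;  t_288 = 40;  t_289 = 150;  t_290 = 0;  t_291 = 147
  t_292 = 141;  t_293 = 60;  t_294 = 65;  t_295 = 26;  t_296 = 16;  t_297 = 54
  t_298 = 247;  t_299 = 233;  t_300 = 214;  t_301 = 17;  t_302 = 24;  t_303 = 254
  t_304 = 40;  t_305 = 115
t_306 = 135·115 + 81·40 + 0·254 + 45·24 = 133
t_307 = 135·133 + 81·115 + 0·40 + 45·254 = 44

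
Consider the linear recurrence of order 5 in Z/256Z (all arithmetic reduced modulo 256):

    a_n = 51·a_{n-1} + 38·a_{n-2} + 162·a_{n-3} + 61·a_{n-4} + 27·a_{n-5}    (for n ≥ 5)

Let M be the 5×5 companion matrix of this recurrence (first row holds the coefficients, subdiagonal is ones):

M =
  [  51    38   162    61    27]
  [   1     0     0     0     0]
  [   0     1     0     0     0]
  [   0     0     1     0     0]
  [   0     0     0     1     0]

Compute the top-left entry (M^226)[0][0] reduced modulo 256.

15

(M^226)[0][0] is the top entry after applying M 226 times to the unit state (1, 0, 0, 0, 0). Equivalently it is h_{230} for the auxiliary sequence (h_n) obeying the same recurrence with h_4 = 1 and h_i = 0 for 0 ≤ i < 4:
h_5 = 51·1 + 38·0 + 162·0 + 61·0 + 27·0 = 51
h_6 = 51·51 + 38·1 + 162·0 + 61·0 + 27·0 = 79
h_7 = 51·79 + 38·51 + 162·1 + 61·0 + 27·0 = 241
h_8 = 51·241 + 38·79 + 162·51 + 61·1 + 27·0 = 64
h_9 = 51·64 + 38·241 + 162·79 + 61·51 + 27·1 = 198
h_10 = 51·198 + 38·64 + 162·241 + 61·79 + 27·51 = 168
Continuing the recurrence:
  h_11 = 30;  h_12 = 225;  h_13 = 133;  h_14 = 203;  h_15 = 111;  h_16 = 48
  h_17 = 236;  h_18 = 200;  h_19 = 28;  h_20 = 193;  h_21 = 119;  h_22 = 159
  h_23 = 61;  h_24 = 0;  h_25 = 98;  h_26 = 144;  h_27 = 138;  h_28 = 81
  h_29 = 25;  h_30 = 251;  h_31 = 11;  h_32 = 32;  h_33 = 88;  h_34 = 176
  h_35 = 120;  h_36 = 129;  h_37 = 59;  h_38 = 15;  h_39 = 137;  h_40 = 64
  h_41 = 62;  h_42 = 88;  h_43 = 118;  h_44 = 129;  h_45 = 109;  h_46 = 11
  h_47 = 103;  h_48 = 80;  h_49 = 196;  h_50 = 56;  h_51 = 148;  h_52 = 193
  h_53 = 255;  h_54 = 31;  h_55 = 85;  h_56 = 128;  h_57 = 218;  h_58 = 128
  h_59 = 98;  h_60 = 241;  h_61 = 1;  h_62 = 123;  h_63 = 3;  h_64 = 64
  h_65 = 176;  h_66 = 224;  h_67 = 240;  h_68 = 1;  h_69 = 67;  h_70 = 79
  h_71 = 33;  h_72 = 64;  h_73 = 182;  h_74 = 136;  h_75 = 206;  h_76 = 33
  h_77 = 85;  h_78 = 203;  h_79 = 95;  h_80 = 112;  h_81 = 156;  h_82 = 40
  h_83 = 12;  h_84 = 193;  h_85 = 135;  h_86 = 31;  h_87 = 109;  h_88 = 0
  h_89 = 82;  h_90 = 240;  h_91 = 58;  h_92 = 145;  h_93 = 233;  h_94 = 123
  h_95 = 251;  h_96 = 96;  h_97 = 8;  h_98 = 144;  h_99 = 104;  h_100 = 129
  h_101 = 75;  h_102 = 15;  h_103 = 185;  h_104 = 64;  h_105 = 46;  h_106 = 56
  h_107 = 38;  h_108 = 193;  h_109 = 61;  h_110 = 11;  h_111 = 87;  h_112 = 144
  h_113 = 116;  h_114 = 152;  h_115 = 132;  h_116 = 193;  h_117 = 15;  h_118 = 159
  h_119 = 133;  h_120 = 128;  h_121 = 202;  h_122 = 224;  h_123 = 18;  h_124 = 49
  h_125 = 209;  h_126 = 251;  h_127 = 243;  h_128 = 128;  h_129 = 96;  h_130 = 192
  h_131 = 224;  h_132 = 1;  h_133 = 83;  h_134 = 79;  h_135 = 81;  h_136 = 64
  h_137 = 166;  h_138 = 104;  h_139 = 126;  h_140 = 97;  h_141 = 37;  h_142 = 203
  h_143 = 79;  h_144 = 176;  h_145 = 76;  h_146 = 136;  h_147 = 252;  h_148 = 193
  h_149 = 151;  h_150 = 159;  h_151 = 157;  h_152 = 0;  h_153 = 66;  h_154 = 80
  h_155 = 234;  h_156 = 209;  h_157 = 185;  h_158 = 251;  h_159 = 235;  h_160 = 160
  h_161 = 184;  h_162 = 112;  h_163 = 88;  h_164 = 129;  h_165 = 91;  h_166 = 15
  h_167 = 233;  h_168 = 64;  h_169 = 30;  h_170 = 24;  h_171 = 214;  h_172 = 1
  h_173 = 13;  h_174 = 11;  h_175 = 71;  h_176 = 208;  h_177 = 36;  h_178 = 248
  h_179 = 116;  h_180 = 193;  h_181 = 31;  h_182 = 31;  h_183 = 181;  h_184 = 128
  h_185 = 186;  h_186 = 64;  h_187 = 194;  h_188 = 113;  h_189 = 161;  h_190 = 123
  h_191 = 227;  h_192 = 192;  h_193 = 16;  h_194 = 160;  h_195 = 208;  h_196 = 1
  h_197 = 99;  h_198 = 79;  h_199 = 129;  h_200 = 64;  h_201 = 150;  h_202 = 72
  h_203 = 46;  h_204 = 161;  h_205 = 245;  h_206 = 203;  h_207 = 63;  h_208 = 240
  h_209 = 252;  h_210 = 232;  h_211 = 236;  h_212 = 193;  h_213 = 167;  h_214 = 31
  h_215 = 205;  h_216 = 0;  h_217 = 50;  h_218 = 176;  h_219 = 154;  h_220 = 17
  h_221 = 137;  h_222 = 123;  h_223 = 219;  h_224 = 224;  h_225 = 104;  h_226 = 80
  h_227 = 72;  h_228 = 129
h_229 = 51·129 + 38·72 + 162·80 + 61·104 + 27·224 = 107
h_230 = 51·107 + 38·129 + 162·72 + 61·80 + 27·104 = 15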